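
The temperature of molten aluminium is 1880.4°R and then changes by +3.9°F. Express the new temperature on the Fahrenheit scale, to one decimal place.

Initial temperature in Celsius: (1880.4 - 491.67) × 5/9 = 771.5167°C.
The 3.9°F change is an interval, so only the factor 5/9 applies: +3.9 × 5/9 = +2.1667°C.
Final Celsius temperature: 771.5167 + 2.1667 = 773.6833°C.
In Fahrenheit: 773.6833 × 1.8 + 32 = 1424.6°F.

1424.6°F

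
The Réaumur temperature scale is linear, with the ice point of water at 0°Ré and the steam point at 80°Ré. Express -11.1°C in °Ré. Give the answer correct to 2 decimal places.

-8.88°Ré

Linearly onto the Réaumur scale: 0 + (-11.1000 / 100) × (80 - 0) = -8.88°Ré.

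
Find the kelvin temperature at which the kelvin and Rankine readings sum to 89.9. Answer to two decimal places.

32.11 K

Let K be the kelvin reading. The Rankine reading is R = 1.8·K.
Require K + R = 89.9: (2.8)·K = 89.9.
K = (89.9) / (2.8) = 32.11.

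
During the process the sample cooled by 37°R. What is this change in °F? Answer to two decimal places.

Rankine and Fahrenheit degrees are the same size, so the interval is unchanged: 37.00.

37.00°F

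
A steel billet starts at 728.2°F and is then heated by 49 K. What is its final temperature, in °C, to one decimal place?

435.8°C

Initial temperature in Celsius: (728.2 - 32) × 5/9 = 386.7778°C.
The 49 K change is an interval; Kelvin and Celsius degrees are the same size, so ΔC = +49°C.
Final Celsius temperature: 386.7778 + 49.0000 = 435.7778°C.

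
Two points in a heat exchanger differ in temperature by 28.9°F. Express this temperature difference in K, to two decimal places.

16.06 K

An interval of 1°F corresponds to 5/9 K.
28.9 × 5/9 = 16.06.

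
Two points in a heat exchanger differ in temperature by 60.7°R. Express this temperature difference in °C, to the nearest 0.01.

For a temperature interval the offset drops out; only the factor 5/9 applies.
60.7 × 5/9 = 33.72.

33.72°C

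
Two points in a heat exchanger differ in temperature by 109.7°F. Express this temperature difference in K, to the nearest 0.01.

Only the scale ratio 5/9 matters for a change in temperature.
109.7 × 5/9 = 60.94.

60.94 K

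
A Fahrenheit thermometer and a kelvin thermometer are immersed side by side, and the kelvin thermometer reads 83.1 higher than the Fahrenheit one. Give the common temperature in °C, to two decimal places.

Let x be the Fahrenheit reading; then the kelvin reading is 5/9·x + 255.372.
(5/9·x + 255.372) - x = 83.1  ⇒  (-4/9)·x = -172.272  ⇒  x = 387.6125°F.
In Celsius: (387.6125 - 32) × 5/9 = 197.56°C.

197.56°C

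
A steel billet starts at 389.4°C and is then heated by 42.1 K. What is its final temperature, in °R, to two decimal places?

1268.37°R

The 42.1 K change is an interval; Kelvin and Celsius degrees are the same size, so ΔC = +42.1°C.
Final Celsius temperature: 389.4000 + 42.1000 = 431.5000°C.
In Rankine: 431.5000 × 1.8 + 491.67 = 1268.37°R.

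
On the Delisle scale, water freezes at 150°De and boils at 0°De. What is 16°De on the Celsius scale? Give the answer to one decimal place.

89.3°C

Linear interpolation between the fixed points: C = (16 - 150) × 100 / (0 - 150) = 89.3333°C.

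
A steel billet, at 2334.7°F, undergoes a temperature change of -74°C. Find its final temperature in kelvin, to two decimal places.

1478.43 K

Initial temperature in Celsius: (2334.7 - 32) × 5/9 = 1279.2778°C.
Final Celsius temperature: 1279.2778 - 74.0000 = 1205.2778°C.
In kelvin: 1205.2778 + 273.15 = 1478.43 K.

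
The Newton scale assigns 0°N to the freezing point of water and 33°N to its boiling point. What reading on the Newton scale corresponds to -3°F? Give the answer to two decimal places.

-6.42°N

First in Celsius: (-3 - 32) × 5/9 = -19.4444°C.
Linearly onto the Newton scale: 0 + (-19.4444 / 100) × (33 - 0) = -6.42°N.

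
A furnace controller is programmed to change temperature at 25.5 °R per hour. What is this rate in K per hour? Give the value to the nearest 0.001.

14.167 K/hour

Since only a temperature interval is involved, the additive offset between the scales drops out.
A change of 1°R is a change of 5/9 K, so 25.5 × 5/9 = 14.167.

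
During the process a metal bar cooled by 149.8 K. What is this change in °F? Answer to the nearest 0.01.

269.64°F

Only the scale ratio 1.8 matters for a change in temperature.
149.8 × 1.8 = 269.64.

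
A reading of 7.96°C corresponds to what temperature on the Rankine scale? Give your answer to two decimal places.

506.00°R

In Rankine: 7.9600 × 1.8 + 491.67 = 506.00°R.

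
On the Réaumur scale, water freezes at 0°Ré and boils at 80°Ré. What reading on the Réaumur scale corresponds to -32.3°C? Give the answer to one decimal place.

Linearly onto the Réaumur scale: 0 + (-32.3000 / 100) × (80 - 0) = -25.8°Ré.

-25.8°Ré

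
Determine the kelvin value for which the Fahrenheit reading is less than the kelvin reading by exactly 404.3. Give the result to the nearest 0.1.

Let K be the kelvin reading. The Fahrenheit reading is F = 1.8·K - 459.67.
Require F - K = -404.3: (0.8)·K - 459.67 = -404.3.
K = (-404.3 + 459.67) / (0.8) = 69.2.

69.2 K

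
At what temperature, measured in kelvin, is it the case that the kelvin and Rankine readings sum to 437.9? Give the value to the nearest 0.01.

156.39 K

Let K be the kelvin reading. The Rankine reading is R = 1.8·K.
Require K + R = 437.9: (2.8)·K = 437.9.
K = (437.9) / (2.8) = 156.39.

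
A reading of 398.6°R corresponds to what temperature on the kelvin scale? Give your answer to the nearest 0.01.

221.44 K

In Celsius: (398.6 - 491.67) × 5/9 = -51.7056°C.
In kelvin: -51.7056 + 273.15 = 221.44 K.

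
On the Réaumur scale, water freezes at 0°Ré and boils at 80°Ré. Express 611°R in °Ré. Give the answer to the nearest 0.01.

53.04°Ré

First in Celsius: (611 - 491.67) × 5/9 = 66.2944°C.
Linearly onto the Réaumur scale: 0 + (66.2944 / 100) × (80 - 0) = 53.04°Ré.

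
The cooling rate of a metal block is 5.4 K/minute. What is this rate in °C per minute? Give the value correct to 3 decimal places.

5.400 °C/minute

Since only a temperature interval is involved, the additive offset between the scales drops out.
A change of 1 K is a change of 1°C, so 5.4 × 1 = 5.400.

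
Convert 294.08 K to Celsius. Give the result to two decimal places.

20.93°C

In Celsius: 294.08 - 273.15 = 20.9300°C.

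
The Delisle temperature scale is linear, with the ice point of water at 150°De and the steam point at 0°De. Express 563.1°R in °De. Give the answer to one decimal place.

First in Celsius: (563.1 - 491.67) × 5/9 = 39.6833°C.
Linearly onto the Delisle scale: 150 + (39.6833 / 100) × (0 - 150) = 90.5°De.

90.5°De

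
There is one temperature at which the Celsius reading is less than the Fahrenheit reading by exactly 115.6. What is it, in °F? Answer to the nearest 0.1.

Let F be the Fahrenheit reading. The Celsius reading is C = 5/9·F - 17.7778.
Require C - F = -115.6: (-4/9)·F - 17.7778 = -115.6.
F = (-115.6 + 17.7778) / (-4/9) = 220.1.

220.1°F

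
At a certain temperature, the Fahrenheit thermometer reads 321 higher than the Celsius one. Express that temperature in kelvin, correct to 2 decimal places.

Let x be the Celsius reading; then the Fahrenheit reading is 1.8·x + 32.
(1.8·x + 32) - x = 321  ⇒  (0.8)·x = 289  ⇒  x = 361.2500°C.
In kelvin: 361.2500 + 273.15 = 634.40 K.

634.40 K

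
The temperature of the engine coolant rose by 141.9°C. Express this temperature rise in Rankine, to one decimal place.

255.4°R

Only the scale ratio 1.8 matters for a change in temperature.
141.9 × 1.8 = 255.4.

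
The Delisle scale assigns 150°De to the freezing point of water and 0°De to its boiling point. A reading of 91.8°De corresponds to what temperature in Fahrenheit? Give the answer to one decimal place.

Linear interpolation between the fixed points: C = (91.8 - 150) × 100 / (0 - 150) = 38.8000°C.
Then 38.8000 × 1.8 + 32 = 101.8°F.

101.8°F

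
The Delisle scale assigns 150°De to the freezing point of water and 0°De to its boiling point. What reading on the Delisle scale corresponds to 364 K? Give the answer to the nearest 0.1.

First in Celsius: 364 - 273.15 = 90.8500°C.
Linearly onto the Delisle scale: 150 + (90.8500 / 100) × (0 - 150) = 13.7°De.

13.7°De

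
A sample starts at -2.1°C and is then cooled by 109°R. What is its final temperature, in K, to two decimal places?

210.49 K

The 109°R change is an interval, so only the factor 5/9 applies: -109 × 5/9 = -60.5556°C.
Final Celsius temperature: -2.1000 - 60.5556 = -62.6556°C.
In kelvin: -62.6556 + 273.15 = 210.49 K.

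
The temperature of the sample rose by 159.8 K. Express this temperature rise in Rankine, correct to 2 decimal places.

Only the scale ratio 1.8 matters for a change in temperature.
159.8 × 1.8 = 287.64.

287.64°R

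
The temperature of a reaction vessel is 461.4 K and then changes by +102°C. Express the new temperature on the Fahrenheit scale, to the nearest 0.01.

554.45°F

Initial temperature in Celsius: 461.4 - 273.15 = 188.2500°C.
Final Celsius temperature: 188.2500 + 102.0000 = 290.2500°C.
In Fahrenheit: 290.2500 × 1.8 + 32 = 554.45°F.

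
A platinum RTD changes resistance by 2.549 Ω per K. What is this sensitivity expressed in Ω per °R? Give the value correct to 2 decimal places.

Since only a temperature interval is involved, the additive offset between the scales drops out.
A change of 1°R is a change of 5/9 K, so per °R the value is 2.549 × 5/9 = 1.42.

1.42 Ω per °R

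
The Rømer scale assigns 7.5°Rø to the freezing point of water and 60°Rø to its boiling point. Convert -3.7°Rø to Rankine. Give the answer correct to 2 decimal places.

Linear interpolation between the fixed points: C = (-3.7 - 7.5) × 100 / (60 - 7.5) = -21.3333°C.
Then -21.3333 × 1.8 + 491.67 = 453.27°R.

453.27°R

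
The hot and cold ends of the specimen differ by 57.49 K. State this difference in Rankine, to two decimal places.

For a temperature interval the offset drops out; only the factor 1.8 applies.
57.49 × 1.8 = 103.48.

103.48°R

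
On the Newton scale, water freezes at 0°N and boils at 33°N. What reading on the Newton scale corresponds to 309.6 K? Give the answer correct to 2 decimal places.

First in Celsius: 309.6 - 273.15 = 36.4500°C.
Linearly onto the Newton scale: 0 + (36.4500 / 100) × (33 - 0) = 12.03°N.

12.03°N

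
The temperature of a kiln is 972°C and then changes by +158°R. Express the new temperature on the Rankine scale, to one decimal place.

The 158°R change is an interval, so only the factor 5/9 applies: +158 × 5/9 = +87.7778°C.
Final Celsius temperature: 972.0000 + 87.7778 = 1059.7778°C.
In Rankine: 1059.7778 × 1.8 + 491.67 = 2399.3°R.

2399.3°R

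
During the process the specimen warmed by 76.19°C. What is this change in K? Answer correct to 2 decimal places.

76.19 K

Celsius and kelvin degrees are the same size, so the interval is unchanged: 76.19.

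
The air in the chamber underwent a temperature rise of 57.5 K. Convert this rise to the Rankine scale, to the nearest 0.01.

Only the scale ratio 1.8 matters for a change in temperature.
57.5 × 1.8 = 103.50.

103.50°R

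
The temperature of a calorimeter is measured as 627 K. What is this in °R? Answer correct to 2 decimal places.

In Celsius: 627 - 273.15 = 353.8500°C.
In Rankine: 353.8500 × 1.8 + 491.67 = 1128.60°R.

1128.60°R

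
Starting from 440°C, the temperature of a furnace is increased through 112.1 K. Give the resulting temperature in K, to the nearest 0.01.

825.25 K

The 112.1 K change is an interval; Kelvin and Celsius degrees are the same size, so ΔC = +112.1°C.
Final Celsius temperature: 440.0000 + 112.1000 = 552.1000°C.
In kelvin: 552.1000 + 273.15 = 825.25 K.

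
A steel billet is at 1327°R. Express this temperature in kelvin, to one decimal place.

737.2 K

In Celsius: (1327 - 491.67) × 5/9 = 464.0722°C.
In kelvin: 464.0722 + 273.15 = 737.2 K.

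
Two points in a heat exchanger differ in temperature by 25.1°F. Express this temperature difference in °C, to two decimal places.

An interval of 1°F corresponds to 5/9°C.
25.1 × 5/9 = 13.94.

13.94°C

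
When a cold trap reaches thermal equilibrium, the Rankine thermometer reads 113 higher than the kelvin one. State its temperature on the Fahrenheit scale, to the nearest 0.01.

Let x be the kelvin reading; then the Rankine reading is 1.8·x.
(1.8·x) - x = 113  ⇒  (0.8)·x = 113  ⇒  x = 141.2500 K.
In Celsius: 141.25 - 273.15 = -131.9000°C.
In Fahrenheit: -131.9000 × 1.8 + 32 = -205.42°F.

-205.42°F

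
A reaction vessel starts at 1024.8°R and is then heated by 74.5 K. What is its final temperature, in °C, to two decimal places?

Initial temperature in Celsius: (1024.8 - 491.67) × 5/9 = 296.1833°C.
The 74.5 K change is an interval; Kelvin and Celsius degrees are the same size, so ΔC = +74.5°C.
Final Celsius temperature: 296.1833 + 74.5000 = 370.6833°C.

370.68°C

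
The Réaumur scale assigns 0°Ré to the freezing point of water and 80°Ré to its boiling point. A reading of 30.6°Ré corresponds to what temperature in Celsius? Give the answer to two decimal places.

38.25°C

Linear interpolation between the fixed points: C = (30.6 - 0) × 100 / (80 - 0) = 38.2500°C.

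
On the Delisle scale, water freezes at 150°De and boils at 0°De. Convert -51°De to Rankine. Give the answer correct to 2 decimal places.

Linear interpolation between the fixed points: C = (-51 - 150) × 100 / (0 - 150) = 134.0000°C.
Then 134.0000 × 1.8 + 491.67 = 732.87°R.

732.87°R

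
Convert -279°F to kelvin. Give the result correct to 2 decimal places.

In Celsius: (-279 - 32) × 5/9 = -172.7778°C.
In kelvin: -172.7778 + 273.15 = 100.37 K.

100.37 K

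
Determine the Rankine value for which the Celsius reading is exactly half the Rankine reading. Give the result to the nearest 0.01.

Let R be the Rankine reading. The Celsius reading is C = 5/9·R - 273.15.
Require C = 0.5·R: 5/9·R - 273.15 = 0.5·R.
(1/18)·R = 273.15  ⇒  R = 4916.70.

4916.70°R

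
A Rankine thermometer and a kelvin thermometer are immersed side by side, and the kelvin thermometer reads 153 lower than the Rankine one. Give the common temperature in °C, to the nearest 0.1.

Let x be the Rankine reading; then the kelvin reading is 5/9·x.
(5/9·x) - x = -153  ⇒  (-4/9)·x = -153  ⇒  x = 344.2500°R.
In Celsius: (344.25 - 491.67) × 5/9 = -81.9°C.

-81.9°C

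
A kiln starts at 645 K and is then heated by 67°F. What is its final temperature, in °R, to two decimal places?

Initial temperature in Celsius: 645 - 273.15 = 371.8500°C.
The 67°F change is an interval, so only the factor 5/9 applies: +67 × 5/9 = +37.2222°C.
Final Celsius temperature: 371.8500 + 37.2222 = 409.0722°C.
In Rankine: 409.0722 × 1.8 + 491.67 = 1228.00°R.

1228.00°R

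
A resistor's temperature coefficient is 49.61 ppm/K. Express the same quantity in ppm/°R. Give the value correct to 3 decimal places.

27.561 ppm/°R

The quantity depends on a temperature interval, so only the ratio of degree sizes applies; the offset between the scales is irrelevant.
A change of 1°R is a change of 5/9 K, so per °R the value is 49.61 × 5/9 = 27.561.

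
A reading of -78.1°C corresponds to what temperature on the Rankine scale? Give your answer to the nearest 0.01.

In Rankine: -78.1000 × 1.8 + 491.67 = 351.09°R.

351.09°R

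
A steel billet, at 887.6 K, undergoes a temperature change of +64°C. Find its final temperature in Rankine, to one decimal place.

Initial temperature in Celsius: 887.6 - 273.15 = 614.4500°C.
Final Celsius temperature: 614.4500 + 64.0000 = 678.4500°C.
In Rankine: 678.4500 × 1.8 + 491.67 = 1712.9°R.

1712.9°R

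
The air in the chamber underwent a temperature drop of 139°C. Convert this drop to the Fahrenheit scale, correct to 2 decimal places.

For a temperature interval the offset drops out; only the factor 1.8 applies.
139 × 1.8 = 250.20.

250.20°F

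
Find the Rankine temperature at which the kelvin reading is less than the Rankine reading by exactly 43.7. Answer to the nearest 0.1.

Let R be the Rankine reading. The kelvin reading is K = 5/9·R.
Require K - R = -43.7: (-4/9)·R = -43.7.
R = (-43.7) / (-4/9) = 98.3.

98.3°R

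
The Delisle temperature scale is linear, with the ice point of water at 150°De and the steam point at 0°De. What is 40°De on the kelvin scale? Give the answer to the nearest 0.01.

Linear interpolation between the fixed points: C = (40 - 150) × 100 / (0 - 150) = 73.3333°C.
Then 73.3333 + 273.15 = 346.48 K.

346.48 K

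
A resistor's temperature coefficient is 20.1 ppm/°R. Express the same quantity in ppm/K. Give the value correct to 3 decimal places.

The quantity depends on a temperature interval, so only the ratio of degree sizes applies; the offset between the scales is irrelevant.
A change of 1 K is a change of 1.8°R, so per K the value is 20.1 × 1.8 = 36.180.

36.180 ppm/K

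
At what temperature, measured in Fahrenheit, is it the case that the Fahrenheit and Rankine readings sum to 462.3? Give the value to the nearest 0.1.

1.3°F

Let F be the Fahrenheit reading. The Rankine reading is R = 1·F + 459.67.
Require F + R = 462.3: (2)·F + 459.67 = 462.3.
F = (462.3 - 459.67) / (2) = 1.3.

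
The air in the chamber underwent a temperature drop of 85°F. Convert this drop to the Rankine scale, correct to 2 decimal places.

Fahrenheit and Rankine degrees are the same size, so the interval is unchanged: 85.00.

85.00°R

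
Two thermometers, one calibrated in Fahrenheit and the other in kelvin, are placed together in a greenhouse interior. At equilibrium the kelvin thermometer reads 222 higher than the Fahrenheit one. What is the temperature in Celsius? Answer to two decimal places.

Let x be the Fahrenheit reading; then the kelvin reading is 5/9·x + 255.372.
(5/9·x + 255.372) - x = 222  ⇒  (-4/9)·x = -33.3722  ⇒  x = 75.0875°F.
In Celsius: (75.0875 - 32) × 5/9 = 23.94°C.

23.94°C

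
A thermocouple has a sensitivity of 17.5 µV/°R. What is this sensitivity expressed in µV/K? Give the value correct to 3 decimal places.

The quantity depends on a temperature interval, so only the ratio of degree sizes applies; the offset between the scales is irrelevant.
A change of 1 K is a change of 1.8°R, so per K the value is 17.5 × 1.8 = 31.500.

31.500 µV/K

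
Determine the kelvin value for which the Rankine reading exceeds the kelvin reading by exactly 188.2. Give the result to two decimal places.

235.25 K

Let K be the kelvin reading. The Rankine reading is R = 1.8·K.
Require R - K = 188.2: (0.8)·K = 188.2.
K = (188.2) / (0.8) = 235.25.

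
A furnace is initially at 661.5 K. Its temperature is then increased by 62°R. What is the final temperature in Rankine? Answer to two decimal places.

1252.70°R

Initial temperature in Celsius: 661.5 - 273.15 = 388.3500°C.
The 62°R change is an interval, so only the factor 5/9 applies: +62 × 5/9 = +34.4444°C.
Final Celsius temperature: 388.3500 + 34.4444 = 422.7944°C.
In Rankine: 422.7944 × 1.8 + 491.67 = 1252.70°R.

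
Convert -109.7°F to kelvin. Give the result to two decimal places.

194.43 K

In Celsius: (-109.7 - 32) × 5/9 = -78.7222°C.
In kelvin: -78.7222 + 273.15 = 194.43 K.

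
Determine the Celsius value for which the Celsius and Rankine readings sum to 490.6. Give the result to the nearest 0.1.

Let C be the Celsius reading. The Rankine reading is R = 1.8·C + 491.67.
Require C + R = 490.6: (2.8)·C + 491.67 = 490.6.
C = (490.6 - 491.67) / (2.8) = -0.4.

-0.4°C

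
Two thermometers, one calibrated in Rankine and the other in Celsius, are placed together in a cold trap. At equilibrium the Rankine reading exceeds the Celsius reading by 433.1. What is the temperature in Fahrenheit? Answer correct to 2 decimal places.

-99.78°F

Let x be the Rankine reading; then the Celsius reading is 5/9·x - 273.15.
(5/9·x - 273.15) - x = -433.1  ⇒  (-4/9)·x = -159.95  ⇒  x = 359.8875°R.
In Celsius: (359.8875 - 491.67) × 5/9 = -73.2125°C.
In Fahrenheit: -73.2125 × 1.8 + 32 = -99.78°F.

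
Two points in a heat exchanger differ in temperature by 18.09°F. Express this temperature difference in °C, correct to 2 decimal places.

For a temperature interval the offset drops out; only the factor 5/9 applies.
18.09 × 5/9 = 10.05.

10.05°C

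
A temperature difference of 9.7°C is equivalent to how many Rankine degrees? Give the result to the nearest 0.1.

17.5°R

Only the scale ratio 1.8 matters for a change in temperature.
9.7 × 1.8 = 17.5.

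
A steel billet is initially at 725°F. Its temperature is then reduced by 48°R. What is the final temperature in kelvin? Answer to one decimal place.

631.5 K

Initial temperature in Celsius: (725 - 32) × 5/9 = 385.0000°C.
The 48°R change is an interval, so only the factor 5/9 applies: -48 × 5/9 = -26.6667°C.
Final Celsius temperature: 385.0000 - 26.6667 = 358.3333°C.
In kelvin: 358.3333 + 273.15 = 631.5 K.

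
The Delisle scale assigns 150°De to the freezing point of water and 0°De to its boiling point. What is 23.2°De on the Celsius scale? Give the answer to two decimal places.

Linear interpolation between the fixed points: C = (23.2 - 150) × 100 / (0 - 150) = 84.5333°C.

84.53°C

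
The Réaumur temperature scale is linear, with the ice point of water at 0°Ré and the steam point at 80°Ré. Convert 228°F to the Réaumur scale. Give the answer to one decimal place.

First in Celsius: (228 - 32) × 5/9 = 108.8889°C.
Linearly onto the Réaumur scale: 0 + (108.8889 / 100) × (80 - 0) = 87.1°Ré.

87.1°Ré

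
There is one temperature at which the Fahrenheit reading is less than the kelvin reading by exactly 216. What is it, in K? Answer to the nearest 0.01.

304.59 K

Let K be the kelvin reading. The Fahrenheit reading is F = 1.8·K - 459.67.
Require F - K = -216: (0.8)·K - 459.67 = -216.
K = (-216 + 459.67) / (0.8) = 304.59.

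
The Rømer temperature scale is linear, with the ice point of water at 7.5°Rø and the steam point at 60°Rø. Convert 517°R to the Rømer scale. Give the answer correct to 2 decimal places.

14.89°Rø

First in Celsius: (517 - 491.67) × 5/9 = 14.0722°C.
Linearly onto the Rømer scale: 7.5 + (14.0722 / 100) × (60 - 7.5) = 14.89°Rø.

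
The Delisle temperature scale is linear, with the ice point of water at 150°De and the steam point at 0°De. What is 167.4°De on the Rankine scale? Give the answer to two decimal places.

470.79°R

Linear interpolation between the fixed points: C = (167.4 - 150) × 100 / (0 - 150) = -11.6000°C.
Then -11.6000 × 1.8 + 491.67 = 470.79°R.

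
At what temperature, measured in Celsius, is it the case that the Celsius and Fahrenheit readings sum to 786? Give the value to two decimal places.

Let C be the Celsius reading. The Fahrenheit reading is F = 1.8·C + 32.
Require C + F = 786: (2.8)·C + 32 = 786.
C = (786 - 32) / (2.8) = 269.29.

269.29°C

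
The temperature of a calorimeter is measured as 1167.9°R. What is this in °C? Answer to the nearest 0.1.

375.7°C

In Celsius: (1167.9 - 491.67) × 5/9 = 375.6833°C.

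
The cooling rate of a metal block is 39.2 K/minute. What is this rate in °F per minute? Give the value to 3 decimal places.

70.560 °F/minute

Since only a temperature interval is involved, the additive offset between the scales drops out.
A change of 1 K is a change of 1.8°F, so 39.2 × 1.8 = 70.560.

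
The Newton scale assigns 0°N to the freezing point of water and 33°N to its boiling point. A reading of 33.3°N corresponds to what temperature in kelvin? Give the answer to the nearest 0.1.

374.1 K

Linear interpolation between the fixed points: C = (33.3 - 0) × 100 / (33 - 0) = 100.9091°C.
Then 100.9091 + 273.15 = 374.1 K.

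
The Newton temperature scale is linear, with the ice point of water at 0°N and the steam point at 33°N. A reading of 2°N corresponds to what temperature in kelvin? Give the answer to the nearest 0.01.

Linear interpolation between the fixed points: C = (2 - 0) × 100 / (33 - 0) = 6.0606°C.
Then 6.0606 + 273.15 = 279.21 K.

279.21 K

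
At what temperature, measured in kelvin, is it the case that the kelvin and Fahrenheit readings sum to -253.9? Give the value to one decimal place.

Let K be the kelvin reading. The Fahrenheit reading is F = 1.8·K - 459.67.
Require K + F = -253.9: (2.8)·K - 459.67 = -253.9.
K = (-253.9 + 459.67) / (2.8) = 73.5.

73.5 K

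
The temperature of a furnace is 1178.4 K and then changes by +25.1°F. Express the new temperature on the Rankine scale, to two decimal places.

Initial temperature in Celsius: 1178.4 - 273.15 = 905.2500°C.
The 25.1°F change is an interval, so only the factor 5/9 applies: +25.1 × 5/9 = +13.9444°C.
Final Celsius temperature: 905.2500 + 13.9444 = 919.1944°C.
In Rankine: 919.1944 × 1.8 + 491.67 = 2146.22°R.

2146.22°R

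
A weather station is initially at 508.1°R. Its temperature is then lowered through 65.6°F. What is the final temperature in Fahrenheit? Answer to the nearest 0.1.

Initial temperature in Celsius: (508.1 - 491.67) × 5/9 = 9.1278°C.
The 65.6°F change is an interval, so only the factor 5/9 applies: -65.6 × 5/9 = -36.4444°C.
Final Celsius temperature: 9.1278 - 36.4444 = -27.3167°C.
In Fahrenheit: -27.3167 × 1.8 + 32 = -17.2°F.

-17.2°F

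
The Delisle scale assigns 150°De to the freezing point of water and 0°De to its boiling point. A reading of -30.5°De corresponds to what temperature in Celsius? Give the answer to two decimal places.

120.33°C

Linear interpolation between the fixed points: C = (-30.5 - 150) × 100 / (0 - 150) = 120.3333°C.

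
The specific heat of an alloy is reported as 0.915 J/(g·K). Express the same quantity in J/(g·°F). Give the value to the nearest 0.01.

0.51 J/(g·°F)

Since only a temperature interval is involved, the additive offset between the scales drops out.
A change of 1°F is a change of 5/9 K, so per °F the value is 0.915 × 5/9 = 0.51.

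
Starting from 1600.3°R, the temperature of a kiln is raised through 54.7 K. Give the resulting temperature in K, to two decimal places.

943.76 K

Initial temperature in Celsius: (1600.3 - 491.67) × 5/9 = 615.9056°C.
The 54.7 K change is an interval; Kelvin and Celsius degrees are the same size, so ΔC = +54.7°C.
Final Celsius temperature: 615.9056 + 54.7000 = 670.6056°C.
In kelvin: 670.6056 + 273.15 = 943.76 K.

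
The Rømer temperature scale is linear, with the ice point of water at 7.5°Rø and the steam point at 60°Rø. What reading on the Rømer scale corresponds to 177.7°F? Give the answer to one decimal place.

50.0°Rø

First in Celsius: (177.7 - 32) × 5/9 = 80.9444°C.
Linearly onto the Rømer scale: 7.5 + (80.9444 / 100) × (60 - 7.5) = 50.0°Rø.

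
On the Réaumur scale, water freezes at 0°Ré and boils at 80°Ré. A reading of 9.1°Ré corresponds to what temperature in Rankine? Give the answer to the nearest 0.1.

Linear interpolation between the fixed points: C = (9.1 - 0) × 100 / (80 - 0) = 11.3750°C.
Then 11.3750 × 1.8 + 491.67 = 512.1°R.

512.1°R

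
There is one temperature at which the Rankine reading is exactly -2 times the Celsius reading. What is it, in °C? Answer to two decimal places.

-129.39°C

Let C be the Celsius reading. The Rankine reading is R = 1.8·C + 491.67.
Require R = -2·C: 1.8·C + 491.67 = -2·C.
(3.8)·C = -491.67  ⇒  C = -129.39.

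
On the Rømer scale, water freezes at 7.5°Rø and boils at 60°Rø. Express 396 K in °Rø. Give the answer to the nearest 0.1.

First in Celsius: 396 - 273.15 = 122.8500°C.
Linearly onto the Rømer scale: 7.5 + (122.8500 / 100) × (60 - 7.5) = 72.0°Rø.

72.0°Rø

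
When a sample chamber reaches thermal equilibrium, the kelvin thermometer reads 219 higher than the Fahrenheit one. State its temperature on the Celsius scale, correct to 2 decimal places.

Let x be the Fahrenheit reading; then the kelvin reading is 5/9·x + 255.372.
(5/9·x + 255.372) - x = 219  ⇒  (-4/9)·x = -36.3722  ⇒  x = 81.8375°F.
In Celsius: (81.8375 - 32) × 5/9 = 27.69°C.

27.69°C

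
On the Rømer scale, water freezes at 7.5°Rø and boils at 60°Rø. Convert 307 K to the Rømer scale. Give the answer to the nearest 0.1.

First in Celsius: 307 - 273.15 = 33.8500°C.
Linearly onto the Rømer scale: 7.5 + (33.8500 / 100) × (60 - 7.5) = 25.3°Rø.

25.3°Rø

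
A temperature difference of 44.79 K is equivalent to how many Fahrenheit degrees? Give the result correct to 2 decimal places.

80.62°F

An interval of 1 K corresponds to 1.8°F.
44.79 × 1.8 = 80.62.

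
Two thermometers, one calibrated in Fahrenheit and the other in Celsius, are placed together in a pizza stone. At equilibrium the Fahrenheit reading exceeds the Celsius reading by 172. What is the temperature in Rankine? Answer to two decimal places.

806.67°R

Let x be the Fahrenheit reading; then the Celsius reading is 5/9·x - 17.7778.
(5/9·x - 17.7778) - x = -172  ⇒  (-4/9)·x = -154.222  ⇒  x = 347.0000°F.
In Celsius: (347 - 32) × 5/9 = 175.0000°C.
In Rankine: 175.0000 × 1.8 + 491.67 = 806.67°R.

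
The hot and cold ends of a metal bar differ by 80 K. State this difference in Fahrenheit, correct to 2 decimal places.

For a temperature interval the offset drops out; only the factor 1.8 applies.
80 × 1.8 = 144.00.

144.00°F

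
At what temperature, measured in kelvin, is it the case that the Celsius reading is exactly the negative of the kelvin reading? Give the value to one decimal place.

136.6 K

Let K be the kelvin reading. The Celsius reading is C = 1·K - 273.15.
Require C = -1·K: 1·K - 273.15 = -1·K.
(2)·K = 273.15  ⇒  K = 136.6.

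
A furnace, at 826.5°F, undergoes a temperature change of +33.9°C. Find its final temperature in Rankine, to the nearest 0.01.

1347.19°R

Initial temperature in Celsius: (826.5 - 32) × 5/9 = 441.3889°C.
Final Celsius temperature: 441.3889 + 33.9000 = 475.2889°C.
In Rankine: 475.2889 × 1.8 + 491.67 = 1347.19°R.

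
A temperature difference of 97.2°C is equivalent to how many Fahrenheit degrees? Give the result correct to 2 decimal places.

174.96°F

An interval of 1°C corresponds to 1.8°F.
97.2 × 1.8 = 174.96.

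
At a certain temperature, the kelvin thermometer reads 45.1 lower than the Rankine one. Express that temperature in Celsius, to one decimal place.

Let x be the Rankine reading; then the kelvin reading is 5/9·x.
(5/9·x) - x = -45.1  ⇒  (-4/9)·x = -45.1  ⇒  x = 101.4750°R.
In Celsius: (101.475 - 491.67) × 5/9 = -216.8°C.

-216.8°C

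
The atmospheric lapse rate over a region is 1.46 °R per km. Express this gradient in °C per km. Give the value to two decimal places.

0.81 °C/km

Since only a temperature interval is involved, the additive offset between the scales drops out.
A change of 1°R is a change of 5/9°C, so 1.46 × 5/9 = 0.81.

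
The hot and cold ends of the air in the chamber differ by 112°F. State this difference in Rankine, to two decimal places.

112.00°R

Fahrenheit and Rankine degrees are the same size, so the interval is unchanged: 112.00.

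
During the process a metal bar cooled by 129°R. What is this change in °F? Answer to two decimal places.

129.00°F

Rankine and Fahrenheit degrees are the same size, so the interval is unchanged: 129.00.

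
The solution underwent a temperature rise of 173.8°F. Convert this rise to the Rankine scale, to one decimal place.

173.8°R

Fahrenheit and Rankine degrees are the same size, so the interval is unchanged: 173.8.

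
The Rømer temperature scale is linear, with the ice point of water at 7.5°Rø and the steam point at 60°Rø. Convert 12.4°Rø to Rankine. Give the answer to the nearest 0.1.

508.5°R

Linear interpolation between the fixed points: C = (12.4 - 7.5) × 100 / (60 - 7.5) = 9.3333°C.
Then 9.3333 × 1.8 + 491.67 = 508.5°R.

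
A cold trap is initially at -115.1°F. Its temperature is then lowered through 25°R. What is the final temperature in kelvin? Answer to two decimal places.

177.54 K

Initial temperature in Celsius: (-115.1 - 32) × 5/9 = -81.7222°C.
The 25°R change is an interval, so only the factor 5/9 applies: -25 × 5/9 = -13.8889°C.
Final Celsius temperature: -81.7222 - 13.8889 = -95.6111°C.
In kelvin: -95.6111 + 273.15 = 177.54 K.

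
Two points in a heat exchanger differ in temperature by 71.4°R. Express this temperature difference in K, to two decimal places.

For a temperature interval the offset drops out; only the factor 5/9 applies.
71.4 × 5/9 = 39.67.

39.67 K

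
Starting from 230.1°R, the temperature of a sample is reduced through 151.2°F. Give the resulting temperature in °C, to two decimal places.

-229.32°C

Initial temperature in Celsius: (230.1 - 491.67) × 5/9 = -145.3167°C.
The 151.2°F change is an interval, so only the factor 5/9 applies: -151.2 × 5/9 = -84.0000°C.
Final Celsius temperature: -145.3167 - 84.0000 = -229.3167°C.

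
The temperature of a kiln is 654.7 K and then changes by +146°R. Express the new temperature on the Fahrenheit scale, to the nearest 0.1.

Initial temperature in Celsius: 654.7 - 273.15 = 381.5500°C.
The 146°R change is an interval, so only the factor 5/9 applies: +146 × 5/9 = +81.1111°C.
Final Celsius temperature: 381.5500 + 81.1111 = 462.6611°C.
In Fahrenheit: 462.6611 × 1.8 + 32 = 864.8°F.

864.8°F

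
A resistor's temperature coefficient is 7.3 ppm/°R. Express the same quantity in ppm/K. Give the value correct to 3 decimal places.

Since only a temperature interval is involved, the additive offset between the scales drops out.
A change of 1 K is a change of 1.8°R, so per K the value is 7.3 × 1.8 = 13.140.

13.140 ppm/K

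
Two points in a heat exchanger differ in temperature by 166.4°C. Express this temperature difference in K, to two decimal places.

Celsius and kelvin degrees are the same size, so the interval is unchanged: 166.40.

166.40 K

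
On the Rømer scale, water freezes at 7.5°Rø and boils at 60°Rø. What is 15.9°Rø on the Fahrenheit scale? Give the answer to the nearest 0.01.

60.80°F

Linear interpolation between the fixed points: C = (15.9 - 7.5) × 100 / (60 - 7.5) = 16.0000°C.
Then 16.0000 × 1.8 + 32 = 60.80°F.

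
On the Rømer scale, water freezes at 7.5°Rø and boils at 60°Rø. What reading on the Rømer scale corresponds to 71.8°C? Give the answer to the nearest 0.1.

Linearly onto the Rømer scale: 7.5 + (71.8000 / 100) × (60 - 7.5) = 45.2°Rø.

45.2°Rø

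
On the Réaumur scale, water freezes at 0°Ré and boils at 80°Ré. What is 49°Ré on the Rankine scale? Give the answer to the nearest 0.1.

Linear interpolation between the fixed points: C = (49 - 0) × 100 / (80 - 0) = 61.2500°C.
Then 61.2500 × 1.8 + 491.67 = 601.9°R.

601.9°R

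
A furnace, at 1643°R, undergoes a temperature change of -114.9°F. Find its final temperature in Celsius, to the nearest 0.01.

575.79°C

Initial temperature in Celsius: (1643 - 491.67) × 5/9 = 639.6278°C.
The 114.9°F change is an interval, so only the factor 5/9 applies: -114.9 × 5/9 = -63.8333°C.
Final Celsius temperature: 639.6278 - 63.8333 = 575.7944°C.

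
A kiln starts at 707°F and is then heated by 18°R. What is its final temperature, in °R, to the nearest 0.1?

1184.7°R

Initial temperature in Celsius: (707 - 32) × 5/9 = 375.0000°C.
The 18°R change is an interval, so only the factor 5/9 applies: +18 × 5/9 = +10.0000°C.
Final Celsius temperature: 375.0000 + 10.0000 = 385.0000°C.
In Rankine: 385.0000 × 1.8 + 491.67 = 1184.7°R.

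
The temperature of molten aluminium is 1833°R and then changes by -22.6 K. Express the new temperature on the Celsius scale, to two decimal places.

722.58°C

Initial temperature in Celsius: (1833 - 491.67) × 5/9 = 745.1833°C.
The 22.6 K change is an interval; Kelvin and Celsius degrees are the same size, so ΔC = -22.6°C.
Final Celsius temperature: 745.1833 - 22.6000 = 722.5833°C.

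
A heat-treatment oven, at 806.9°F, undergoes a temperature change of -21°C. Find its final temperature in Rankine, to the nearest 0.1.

1228.8°R

Initial temperature in Celsius: (806.9 - 32) × 5/9 = 430.5000°C.
Final Celsius temperature: 430.5000 - 21.0000 = 409.5000°C.
In Rankine: 409.5000 × 1.8 + 491.67 = 1228.8°R.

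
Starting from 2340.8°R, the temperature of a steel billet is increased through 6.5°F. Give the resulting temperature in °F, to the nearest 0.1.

Initial temperature in Celsius: (2340.8 - 491.67) × 5/9 = 1027.2944°C.
The 6.5°F change is an interval, so only the factor 5/9 applies: +6.5 × 5/9 = +3.6111°C.
Final Celsius temperature: 1027.2944 + 3.6111 = 1030.9056°C.
In Fahrenheit: 1030.9056 × 1.8 + 32 = 1887.6°F.

1887.6°F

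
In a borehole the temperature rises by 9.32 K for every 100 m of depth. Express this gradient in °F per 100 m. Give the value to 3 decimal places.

Since only a temperature interval is involved, the additive offset between the scales drops out.
A change of 1 K is a change of 1.8°F, so 9.32 × 1.8 = 16.776.

16.776 °F/100 m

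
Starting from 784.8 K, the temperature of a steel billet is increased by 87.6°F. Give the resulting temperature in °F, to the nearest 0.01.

Initial temperature in Celsius: 784.8 - 273.15 = 511.6500°C.
The 87.6°F change is an interval, so only the factor 5/9 applies: +87.6 × 5/9 = +48.6667°C.
Final Celsius temperature: 511.6500 + 48.6667 = 560.3167°C.
In Fahrenheit: 560.3167 × 1.8 + 32 = 1040.57°F.

1040.57°F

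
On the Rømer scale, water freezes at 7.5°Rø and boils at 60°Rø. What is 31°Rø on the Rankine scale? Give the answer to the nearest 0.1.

Linear interpolation between the fixed points: C = (31 - 7.5) × 100 / (60 - 7.5) = 44.7619°C.
Then 44.7619 × 1.8 + 491.67 = 572.2°R.

572.2°R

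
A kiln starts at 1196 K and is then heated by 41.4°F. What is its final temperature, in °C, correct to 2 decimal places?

Initial temperature in Celsius: 1196 - 273.15 = 922.8500°C.
The 41.4°F change is an interval, so only the factor 5/9 applies: +41.4 × 5/9 = +23.0000°C.
Final Celsius temperature: 922.8500 + 23.0000 = 945.8500°C.

945.85°C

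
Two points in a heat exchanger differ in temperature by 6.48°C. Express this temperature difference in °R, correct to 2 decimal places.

Only the scale ratio 1.8 matters for a change in temperature.
6.48 × 1.8 = 11.66.

11.66°R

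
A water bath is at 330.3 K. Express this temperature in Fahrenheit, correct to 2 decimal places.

134.87°F

In Celsius: 330.3 - 273.15 = 57.1500°C.
In Fahrenheit: 57.1500 × 1.8 + 32 = 134.87°F.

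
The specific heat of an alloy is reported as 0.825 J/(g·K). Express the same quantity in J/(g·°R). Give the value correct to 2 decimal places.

The quantity depends on a temperature interval, so only the ratio of degree sizes applies; the offset between the scales is irrelevant.
A change of 1°R is a change of 5/9 K, so per °R the value is 0.825 × 5/9 = 0.46.

0.46 J/(g·°R)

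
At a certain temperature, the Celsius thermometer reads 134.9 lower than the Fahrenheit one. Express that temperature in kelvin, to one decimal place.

Let x be the Fahrenheit reading; then the Celsius reading is 5/9·x - 17.7778.
(5/9·x - 17.7778) - x = -134.9  ⇒  (-4/9)·x = -117.122  ⇒  x = 263.5250°F.
In Celsius: (263.525 - 32) × 5/9 = 128.6250°C.
In kelvin: 128.6250 + 273.15 = 401.8 K.

401.8 K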